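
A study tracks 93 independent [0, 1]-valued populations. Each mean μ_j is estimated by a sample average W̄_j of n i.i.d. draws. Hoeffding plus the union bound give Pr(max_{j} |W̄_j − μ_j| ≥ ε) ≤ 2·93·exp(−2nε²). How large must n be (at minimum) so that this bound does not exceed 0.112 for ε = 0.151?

163

Need 2·93·exp(−2nε²) ≤ 0.112, i.e. exp(−2nε²) ≤ 0.112/186.
So 2nε² ≥ ln(186/0.112) = 7.415003.
Hence n ≥ 7.415003/(2·0.151²) = 162.603.
The smallest integer n is 163.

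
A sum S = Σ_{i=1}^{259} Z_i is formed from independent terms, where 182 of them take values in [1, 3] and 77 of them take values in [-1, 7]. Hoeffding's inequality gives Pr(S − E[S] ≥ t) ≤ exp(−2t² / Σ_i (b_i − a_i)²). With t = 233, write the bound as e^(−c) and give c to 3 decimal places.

19.197

Σ(b_i − a_i)² = 182·2² + 77·8² = 5656.
c = 2t² / 5656 = 2·233² / 5656 = 19.1970.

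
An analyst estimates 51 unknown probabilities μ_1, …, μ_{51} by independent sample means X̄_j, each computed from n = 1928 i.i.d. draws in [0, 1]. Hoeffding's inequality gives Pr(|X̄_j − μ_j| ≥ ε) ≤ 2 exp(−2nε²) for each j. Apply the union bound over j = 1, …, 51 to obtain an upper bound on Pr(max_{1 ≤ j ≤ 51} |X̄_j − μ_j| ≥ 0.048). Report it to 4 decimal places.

0.0141

Per-experiment Hoeffding bound: 2·exp(−2·1928·0.048²) = 2·exp(−8.88422) = 0.00027712.
Union bound over 51 events: 51·0.00027712 = 0.01413.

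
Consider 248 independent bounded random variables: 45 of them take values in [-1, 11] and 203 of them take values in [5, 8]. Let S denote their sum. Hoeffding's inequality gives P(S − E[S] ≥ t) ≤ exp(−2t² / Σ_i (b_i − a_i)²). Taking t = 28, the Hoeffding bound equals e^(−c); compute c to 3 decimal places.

0.189

Σ(b_i − a_i)² = 45·12² + 203·3² = 8307.
c = 2t² / 8307 = 2·28² / 8307 = 0.1888.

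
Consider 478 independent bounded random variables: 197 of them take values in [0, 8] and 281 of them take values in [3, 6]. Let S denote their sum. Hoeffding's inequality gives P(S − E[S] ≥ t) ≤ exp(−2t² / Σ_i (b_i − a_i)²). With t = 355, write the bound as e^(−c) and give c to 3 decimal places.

16.651

Σ(b_i − a_i)² = 197·8² + 281·3² = 15137.
c = 2t² / 15137 = 2·355² / 15137 = 16.6513.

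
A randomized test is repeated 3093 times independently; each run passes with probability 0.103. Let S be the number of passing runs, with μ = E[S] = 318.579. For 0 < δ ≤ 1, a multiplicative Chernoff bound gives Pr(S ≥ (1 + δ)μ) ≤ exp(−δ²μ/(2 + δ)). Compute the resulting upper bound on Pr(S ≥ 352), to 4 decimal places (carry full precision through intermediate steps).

0.1891

Write 352 = (1 + δ)μ, so δ = 352/318.579 − 1 = 0.1049065…
Then the exponent is δ²μ/(2 + δ) = (352 − μ)² / (μ·(2 + δ)) = 1.665670.
Bound = exp(−1.665670) = 0.18906.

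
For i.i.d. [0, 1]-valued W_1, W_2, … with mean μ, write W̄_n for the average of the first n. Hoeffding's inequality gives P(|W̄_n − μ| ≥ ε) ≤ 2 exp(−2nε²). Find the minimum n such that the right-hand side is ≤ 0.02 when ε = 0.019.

Require 2·exp(−2nε²) ≤ 0.02, i.e. 2nε² ≥ ln(2/0.02) = 4.605170.
So n ≥ 4.605170 / (2·0.019²) = 6378.352.
The smallest integer n is 6379.

6379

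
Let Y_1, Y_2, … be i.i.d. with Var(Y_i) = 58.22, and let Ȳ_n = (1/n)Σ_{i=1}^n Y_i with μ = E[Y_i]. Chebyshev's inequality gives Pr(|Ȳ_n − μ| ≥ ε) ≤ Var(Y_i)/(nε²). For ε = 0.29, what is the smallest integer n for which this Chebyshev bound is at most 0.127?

Require 58.22/(n·0.29²) ≤ 0.127, i.e. n ≥ 58.22/(0.127·0.29²) = 5450.954.
The smallest integer n is 5451.

5451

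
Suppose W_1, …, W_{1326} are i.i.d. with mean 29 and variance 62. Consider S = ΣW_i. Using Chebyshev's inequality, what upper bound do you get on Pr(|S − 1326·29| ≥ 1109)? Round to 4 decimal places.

Var(S) = n·Var(W_i) = 1326·62 = 82212.
Chebyshev: Pr(|S − 1326·29| ≥ 1109) ≤ Var(S)/1109² = 82212/1229881 = 0.0668.

0.0668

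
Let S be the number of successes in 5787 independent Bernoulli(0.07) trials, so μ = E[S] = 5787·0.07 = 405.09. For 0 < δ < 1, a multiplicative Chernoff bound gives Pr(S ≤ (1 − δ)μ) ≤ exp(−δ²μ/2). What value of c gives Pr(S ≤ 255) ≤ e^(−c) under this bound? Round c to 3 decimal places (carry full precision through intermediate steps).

Write 255 = (1 − δ)μ, so δ = 1 − 255/405.09 = 0.3705103…
Then the exponent is δ²μ/2 = (μ − 255)²/(2μ) = 27.804942.

27.805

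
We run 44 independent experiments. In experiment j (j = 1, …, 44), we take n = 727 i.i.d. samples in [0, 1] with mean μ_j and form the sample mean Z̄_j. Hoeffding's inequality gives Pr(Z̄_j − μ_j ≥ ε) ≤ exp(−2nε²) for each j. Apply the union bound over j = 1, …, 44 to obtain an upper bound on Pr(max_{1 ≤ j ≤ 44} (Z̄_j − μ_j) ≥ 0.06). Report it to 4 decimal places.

0.2345

Per-experiment Hoeffding bound: exp(−2·727·0.06²) = exp(−5.23440) = 0.00533.
Union bound over 44 events: 44·0.00533 = 0.23452.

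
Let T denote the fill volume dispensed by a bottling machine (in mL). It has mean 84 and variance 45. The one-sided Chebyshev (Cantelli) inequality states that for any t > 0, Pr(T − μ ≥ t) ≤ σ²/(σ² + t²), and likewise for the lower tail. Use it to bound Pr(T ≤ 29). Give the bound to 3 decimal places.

Here σ² = 45 and t = 55, so σ² + t² = 3070.
Cantelli's bound: 45/3070 = 0.0147.

0.015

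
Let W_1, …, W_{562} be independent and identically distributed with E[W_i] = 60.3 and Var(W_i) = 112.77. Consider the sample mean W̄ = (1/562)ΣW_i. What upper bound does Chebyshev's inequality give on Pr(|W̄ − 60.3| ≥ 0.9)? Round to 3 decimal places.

0.248

Var(W̄) = Var(W_i)/n = 112.77/562 = 0.20066.
Chebyshev: Pr(|W̄ − 60.3| ≥ 0.9) ≤ Var(W̄)/(0.9)² = 112.77/(562·0.9²) = 0.2477.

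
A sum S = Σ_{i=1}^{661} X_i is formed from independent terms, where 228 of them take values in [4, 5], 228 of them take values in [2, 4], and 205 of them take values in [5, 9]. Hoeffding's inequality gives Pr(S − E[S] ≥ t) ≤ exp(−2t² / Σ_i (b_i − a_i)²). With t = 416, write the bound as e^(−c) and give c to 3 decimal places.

Σ(b_i − a_i)² = 228·1² + 228·2² + 205·4² = 4420.
c = 2t² / 4420 = 2·416² / 4420 = 78.3059.

78.306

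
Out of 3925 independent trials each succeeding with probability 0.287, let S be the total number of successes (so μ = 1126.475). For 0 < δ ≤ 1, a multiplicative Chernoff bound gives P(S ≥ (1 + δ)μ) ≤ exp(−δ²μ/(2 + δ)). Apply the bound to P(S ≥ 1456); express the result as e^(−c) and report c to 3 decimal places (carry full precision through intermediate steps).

42.048

Write 1456 = (1 + δ)μ, so δ = 1456/1126.475 − 1 = 0.2925276…
Then the exponent is δ²μ/(2 + δ) = (1456 − μ)² / (μ·(2 + δ)) = 42.047542.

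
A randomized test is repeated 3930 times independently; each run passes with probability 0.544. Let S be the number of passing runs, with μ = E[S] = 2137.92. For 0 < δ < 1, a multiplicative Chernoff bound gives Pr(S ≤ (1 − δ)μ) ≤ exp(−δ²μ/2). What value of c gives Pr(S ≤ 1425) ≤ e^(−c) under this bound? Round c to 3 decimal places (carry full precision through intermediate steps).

118.867

Write 1425 = (1 − δ)μ, so δ = 1 − 1425/2137.92 = 0.3334643…
Then the exponent is δ²μ/2 = (μ − 1425)²/(2μ) = 118.866685.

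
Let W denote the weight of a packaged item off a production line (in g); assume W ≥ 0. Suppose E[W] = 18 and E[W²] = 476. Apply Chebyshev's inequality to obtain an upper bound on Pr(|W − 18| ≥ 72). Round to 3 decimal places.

Var(W) = E[W²] − (E[W])² = 476 − 324 = 152.
Chebyshev's inequality: Pr(|W − μ| ≥ t) ≤ Var(W)/t² = 152/5184 = 0.0293.

0.029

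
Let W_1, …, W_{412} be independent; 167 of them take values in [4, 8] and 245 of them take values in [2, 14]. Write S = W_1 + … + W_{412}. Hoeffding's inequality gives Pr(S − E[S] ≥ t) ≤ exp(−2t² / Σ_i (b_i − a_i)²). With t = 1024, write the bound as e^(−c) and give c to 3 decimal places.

Σ(b_i − a_i)² = 167·4² + 245·12² = 37952.
c = 2t² / 37952 = 2·1024² / 37952 = 55.2580.

55.258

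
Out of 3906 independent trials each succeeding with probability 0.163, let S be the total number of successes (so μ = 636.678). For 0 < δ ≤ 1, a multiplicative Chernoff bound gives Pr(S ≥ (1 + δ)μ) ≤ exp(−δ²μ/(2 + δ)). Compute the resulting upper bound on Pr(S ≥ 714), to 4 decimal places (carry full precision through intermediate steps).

0.0120

Write 714 = (1 + δ)μ, so δ = 714/636.678 − 1 = 0.121446…
Then the exponent is δ²μ/(2 + δ) = (714 − μ)² / (μ·(2 + δ)) = 4.426437.
Bound = exp(−4.426437) = 0.01196.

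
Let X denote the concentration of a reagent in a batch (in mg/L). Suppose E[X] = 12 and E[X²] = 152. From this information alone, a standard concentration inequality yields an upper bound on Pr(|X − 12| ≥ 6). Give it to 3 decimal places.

0.222

The first two moments determine the variance, so Chebyshev's inequality is the sharpest standard bound available.
Var(X) = E[X²] − (E[X])² = 152 − 144 = 8.
Chebyshev's inequality: Pr(|X − μ| ≥ t) ≤ Var(X)/t² = 8/36 = 0.2222.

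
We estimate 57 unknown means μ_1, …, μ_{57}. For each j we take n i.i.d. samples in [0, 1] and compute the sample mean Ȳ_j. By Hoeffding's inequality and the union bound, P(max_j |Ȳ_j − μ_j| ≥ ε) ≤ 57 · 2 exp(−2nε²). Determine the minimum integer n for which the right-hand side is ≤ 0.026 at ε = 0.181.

Need 2·57·exp(−2nε²) ≤ 0.026, i.e. exp(−2nε²) ≤ 0.026/114.
So 2nε² ≥ ln(114/0.026) = 8.385857.
Hence n ≥ 8.385857/(2·0.181²) = 127.985.
The smallest integer n is 128.

128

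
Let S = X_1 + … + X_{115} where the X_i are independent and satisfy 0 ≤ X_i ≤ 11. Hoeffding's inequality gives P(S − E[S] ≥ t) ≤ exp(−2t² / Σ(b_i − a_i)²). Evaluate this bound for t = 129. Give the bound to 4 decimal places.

0.0915

Σ(b_i − a_i)² = 115·(11)² = 13915.
Exponent = 2·129²/13915 = 2.3918.
Bound = exp(−2.3918) = 0.09146.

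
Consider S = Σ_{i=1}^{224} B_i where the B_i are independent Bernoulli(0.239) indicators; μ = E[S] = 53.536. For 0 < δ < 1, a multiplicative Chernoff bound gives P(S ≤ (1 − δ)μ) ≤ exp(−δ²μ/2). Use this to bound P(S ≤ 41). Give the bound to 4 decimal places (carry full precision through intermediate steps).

Write 41 = (1 − δ)μ, so δ = 1 − 41/53.536 = 0.2341602…
Then the exponent is δ²μ/2 = (μ − 41)²/(2μ) = 1.467716.
Bound = exp(−1.467716) = 0.23045.

0.2305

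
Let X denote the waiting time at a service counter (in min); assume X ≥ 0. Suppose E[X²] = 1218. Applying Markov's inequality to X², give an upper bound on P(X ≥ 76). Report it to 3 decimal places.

Since X ≥ 0, the event {X ≥ 76} is the same as {X² ≥ 5776}.
Markov's inequality applied to X² gives P(X² ≥ 5776) ≤ E[X²]/5776 = 1218/5776 = 0.2109.

0.211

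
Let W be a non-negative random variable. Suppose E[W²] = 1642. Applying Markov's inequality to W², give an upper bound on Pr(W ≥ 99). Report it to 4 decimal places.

Since W ≥ 0, the event {W ≥ 99} is the same as {W² ≥ 9801}.
Markov's inequality applied to W² gives Pr(W² ≥ 9801) ≤ E[W²]/9801 = 1642/9801 = 0.1675.

0.1675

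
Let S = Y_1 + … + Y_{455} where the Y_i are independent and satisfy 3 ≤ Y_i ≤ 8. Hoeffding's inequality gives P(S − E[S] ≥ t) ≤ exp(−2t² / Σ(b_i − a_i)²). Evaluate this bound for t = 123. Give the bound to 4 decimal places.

0.0699

Σ(b_i − a_i)² = 455·(5)² = 11375.
Exponent = 2·123²/11375 = 2.6600.
Bound = exp(−2.6600) = 0.06995.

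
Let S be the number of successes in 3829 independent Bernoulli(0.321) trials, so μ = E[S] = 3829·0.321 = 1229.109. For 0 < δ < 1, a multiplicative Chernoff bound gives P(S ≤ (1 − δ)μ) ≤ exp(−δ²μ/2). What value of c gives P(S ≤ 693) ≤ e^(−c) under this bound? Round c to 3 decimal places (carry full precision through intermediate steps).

Write 693 = (1 − δ)μ, so δ = 1 − 693/1229.109 = 0.4361769…
Then the exponent is δ²μ/2 = (μ − 693)²/(2μ) = 116.919191.

116.919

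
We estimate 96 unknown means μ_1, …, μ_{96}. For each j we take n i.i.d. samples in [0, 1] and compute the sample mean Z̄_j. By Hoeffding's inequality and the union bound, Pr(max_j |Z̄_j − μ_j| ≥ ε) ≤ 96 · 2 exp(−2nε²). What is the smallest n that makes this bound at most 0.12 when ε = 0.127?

Need 2·96·exp(−2nε²) ≤ 0.12, i.e. exp(−2nε²) ≤ 0.12/192.
So 2nε² ≥ ln(192/0.12) = 7.377759.
Hence n ≥ 7.377759/(2·0.127²) = 228.711.
The smallest integer n is 229.

229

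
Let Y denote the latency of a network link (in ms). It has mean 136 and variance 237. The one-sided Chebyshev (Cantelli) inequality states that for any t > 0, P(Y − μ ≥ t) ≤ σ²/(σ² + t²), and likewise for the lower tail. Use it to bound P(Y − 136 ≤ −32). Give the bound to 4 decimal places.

Here σ² = 237 and t = 32, so σ² + t² = 1261.
Cantelli's bound: 237/1261 = 0.1879.

0.1879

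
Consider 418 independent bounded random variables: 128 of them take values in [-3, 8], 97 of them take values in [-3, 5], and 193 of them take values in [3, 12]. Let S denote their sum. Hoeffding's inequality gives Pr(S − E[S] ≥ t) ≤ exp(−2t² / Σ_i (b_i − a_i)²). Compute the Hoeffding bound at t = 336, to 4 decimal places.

0.0024

Σ(b_i − a_i)² = 128·11² + 97·8² + 193·9² = 37329.
Exponent = 2·336² / 37329 = 6.04870.
Bound = exp(−6.04870) = 0.00236.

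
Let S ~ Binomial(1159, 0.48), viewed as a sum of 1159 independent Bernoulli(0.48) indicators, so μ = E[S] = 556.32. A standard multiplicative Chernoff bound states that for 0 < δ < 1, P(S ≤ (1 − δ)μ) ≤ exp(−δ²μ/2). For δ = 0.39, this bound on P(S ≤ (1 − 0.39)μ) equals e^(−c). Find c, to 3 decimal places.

42.308

c = δ²μ/2 = 0.39²·556.32/2 = 42.3081.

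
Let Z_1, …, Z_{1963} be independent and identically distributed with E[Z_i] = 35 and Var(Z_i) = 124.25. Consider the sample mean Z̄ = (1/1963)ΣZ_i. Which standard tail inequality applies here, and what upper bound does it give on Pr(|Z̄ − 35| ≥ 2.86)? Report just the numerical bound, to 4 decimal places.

0.0077

With mean and variance of each term known, Chebyshev's inequality bounds the deviation of the sum (or sample mean).
Var(Z̄) = Var(Z_i)/n = 124.25/1963 = 0.063296.
Chebyshev: Pr(|Z̄ − 35| ≥ 2.86) ≤ Var(Z̄)/(2.86)² = 124.25/(1963·2.86²) = 0.0077.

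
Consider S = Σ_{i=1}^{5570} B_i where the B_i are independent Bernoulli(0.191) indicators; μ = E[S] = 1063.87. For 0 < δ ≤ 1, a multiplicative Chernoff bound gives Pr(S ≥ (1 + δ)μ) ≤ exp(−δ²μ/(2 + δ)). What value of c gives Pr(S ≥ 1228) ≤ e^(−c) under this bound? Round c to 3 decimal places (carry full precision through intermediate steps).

11.754

Write 1228 = (1 + δ)μ, so δ = 1228/1063.87 − 1 = 0.1542764…
Then the exponent is δ²μ/(2 + δ) = (1228 − μ)² / (μ·(2 + δ)) = 11.754007.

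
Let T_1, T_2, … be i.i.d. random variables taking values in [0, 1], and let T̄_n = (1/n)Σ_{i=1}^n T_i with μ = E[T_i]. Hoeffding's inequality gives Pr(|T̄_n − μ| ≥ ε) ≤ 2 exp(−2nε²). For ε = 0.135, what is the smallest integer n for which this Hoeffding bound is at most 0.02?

Require 2·exp(−2nε²) ≤ 0.02, i.e. 2nε² ≥ ln(2/0.02) = 4.605170.
So n ≥ 4.605170 / (2·0.135²) = 126.342.
The smallest integer n is 127.

127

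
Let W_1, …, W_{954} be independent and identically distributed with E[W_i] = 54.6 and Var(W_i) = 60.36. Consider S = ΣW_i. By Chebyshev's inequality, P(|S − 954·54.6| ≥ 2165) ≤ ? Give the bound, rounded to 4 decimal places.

Var(S) = n·Var(W_i) = 954·60.36 = 57583.44.
Chebyshev: P(|S − 954·54.6| ≥ 2165) ≤ Var(S)/2165² = 57583.44/4687225 = 0.0123.

0.0123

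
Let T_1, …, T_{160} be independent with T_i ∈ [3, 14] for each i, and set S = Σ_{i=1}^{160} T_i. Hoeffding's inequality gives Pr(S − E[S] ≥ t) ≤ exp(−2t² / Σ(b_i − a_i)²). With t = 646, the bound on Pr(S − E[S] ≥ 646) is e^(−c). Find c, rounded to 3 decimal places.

Σ(b_i − a_i)² = 160·(11)² = 19360.
c = 2t²/19360 = 2·646²/19360 = 43.1112.

43.111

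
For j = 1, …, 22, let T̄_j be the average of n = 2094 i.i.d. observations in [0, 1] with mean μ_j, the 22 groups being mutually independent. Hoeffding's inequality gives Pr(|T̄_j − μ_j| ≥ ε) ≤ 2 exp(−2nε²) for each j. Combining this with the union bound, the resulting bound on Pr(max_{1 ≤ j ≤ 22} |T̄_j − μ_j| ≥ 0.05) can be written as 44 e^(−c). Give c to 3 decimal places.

10.470

Union bound over the 22 events: Pr(max_{1 ≤ j ≤ 22} |T̄_j − μ_j| ≥ 0.05) ≤ 22·2·exp(−2nε²) = 44 exp(−2·2094·0.05²).
So c = 2·2094·0.05² = 10.4700.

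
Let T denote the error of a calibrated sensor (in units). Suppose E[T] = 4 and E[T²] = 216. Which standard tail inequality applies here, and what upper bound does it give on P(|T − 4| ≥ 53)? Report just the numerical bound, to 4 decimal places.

The first two moments determine the variance, so Chebyshev's inequality is the sharpest standard bound available.
Var(T) = E[T²] − (E[T])² = 216 − 16 = 200.
Chebyshev's inequality: P(|T − μ| ≥ t) ≤ Var(T)/t² = 200/2809 = 0.0712.

0.0712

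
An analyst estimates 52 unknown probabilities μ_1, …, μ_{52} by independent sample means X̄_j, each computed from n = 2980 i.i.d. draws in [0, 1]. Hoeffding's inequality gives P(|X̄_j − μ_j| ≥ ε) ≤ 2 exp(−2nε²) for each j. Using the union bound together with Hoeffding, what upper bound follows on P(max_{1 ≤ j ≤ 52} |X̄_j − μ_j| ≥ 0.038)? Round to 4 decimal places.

0.0190

Per-experiment Hoeffding bound: 2·exp(−2·2980·0.038²) = 2·exp(−8.60624) = 0.00036592.
Union bound over 52 events: 52·0.00036592 = 0.01903.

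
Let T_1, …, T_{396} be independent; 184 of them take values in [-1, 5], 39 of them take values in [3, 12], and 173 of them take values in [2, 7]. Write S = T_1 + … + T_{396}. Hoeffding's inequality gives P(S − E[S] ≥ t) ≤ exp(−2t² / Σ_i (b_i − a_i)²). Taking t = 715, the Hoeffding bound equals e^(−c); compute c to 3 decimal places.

72.473

Σ(b_i − a_i)² = 184·6² + 39·9² + 173·5² = 14108.
c = 2t² / 14108 = 2·715² / 14108 = 72.4731.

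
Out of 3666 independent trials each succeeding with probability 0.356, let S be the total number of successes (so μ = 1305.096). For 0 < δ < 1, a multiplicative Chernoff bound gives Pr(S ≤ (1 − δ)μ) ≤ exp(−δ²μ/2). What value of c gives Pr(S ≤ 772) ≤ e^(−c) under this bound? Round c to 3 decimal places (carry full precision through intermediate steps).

108.878

Write 772 = (1 − δ)μ, so δ = 1 − 772/1305.096 = 0.4084726…
Then the exponent is δ²μ/2 = (μ − 772)²/(2μ) = 108.877563.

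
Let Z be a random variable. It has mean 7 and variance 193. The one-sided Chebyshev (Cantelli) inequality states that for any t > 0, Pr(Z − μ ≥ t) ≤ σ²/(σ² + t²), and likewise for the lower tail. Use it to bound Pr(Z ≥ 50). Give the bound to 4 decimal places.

Here σ² = 193 and t = 43, so σ² + t² = 2042.
Cantelli's bound: 193/2042 = 0.0945.

0.0945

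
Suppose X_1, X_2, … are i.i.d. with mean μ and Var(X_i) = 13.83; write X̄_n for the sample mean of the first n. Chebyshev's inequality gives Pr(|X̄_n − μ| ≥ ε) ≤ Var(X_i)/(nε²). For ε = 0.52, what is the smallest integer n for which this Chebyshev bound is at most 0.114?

Require 13.83/(n·0.52²) ≤ 0.114, i.e. n ≥ 13.83/(0.114·0.52²) = 448.653.
The smallest integer n is 449.

449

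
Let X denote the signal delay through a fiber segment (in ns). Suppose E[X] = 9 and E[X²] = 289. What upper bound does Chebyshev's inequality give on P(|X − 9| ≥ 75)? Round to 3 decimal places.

Var(X) = E[X²] − (E[X])² = 289 − 81 = 208.
Chebyshev's inequality: P(|X − μ| ≥ t) ≤ Var(X)/t² = 208/5625 = 0.0370.

0.037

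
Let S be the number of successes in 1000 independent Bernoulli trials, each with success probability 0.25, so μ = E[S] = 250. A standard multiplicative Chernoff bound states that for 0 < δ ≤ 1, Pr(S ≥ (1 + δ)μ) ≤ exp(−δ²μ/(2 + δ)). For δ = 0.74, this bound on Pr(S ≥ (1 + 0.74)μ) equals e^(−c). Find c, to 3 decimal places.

49.964

c = δ²μ/(2 + δ) = 0.74²·250/(2 + 0.74) = 49.9635.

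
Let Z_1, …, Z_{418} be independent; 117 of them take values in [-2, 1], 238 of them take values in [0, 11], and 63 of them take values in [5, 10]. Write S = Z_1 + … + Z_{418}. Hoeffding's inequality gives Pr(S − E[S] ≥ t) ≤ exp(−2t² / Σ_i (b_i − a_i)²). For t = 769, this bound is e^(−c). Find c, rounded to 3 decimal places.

37.635

Σ(b_i − a_i)² = 117·3² + 238·11² + 63·5² = 31426.
c = 2t² / 31426 = 2·769² / 31426 = 37.6351.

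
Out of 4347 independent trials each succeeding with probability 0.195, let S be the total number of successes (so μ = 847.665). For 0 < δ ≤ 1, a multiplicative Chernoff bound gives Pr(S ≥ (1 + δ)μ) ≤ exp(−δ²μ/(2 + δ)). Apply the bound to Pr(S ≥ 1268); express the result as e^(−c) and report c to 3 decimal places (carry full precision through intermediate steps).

Write 1268 = (1 + δ)μ, so δ = 1268/847.665 − 1 = 0.495874…
Then the exponent is δ²μ/(2 + δ) = (1268 − μ)² / (μ·(2 + δ)) = 83.511100.

83.511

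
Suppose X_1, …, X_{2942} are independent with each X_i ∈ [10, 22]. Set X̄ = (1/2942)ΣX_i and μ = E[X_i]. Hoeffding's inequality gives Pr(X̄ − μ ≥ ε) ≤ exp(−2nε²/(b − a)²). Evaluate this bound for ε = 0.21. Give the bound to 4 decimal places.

0.1650

Exponent: 2nε²/(b − a)² = 2·2942·0.21² / 12² = 1.80198.
Bound = exp(−1.80198) = 0.16497.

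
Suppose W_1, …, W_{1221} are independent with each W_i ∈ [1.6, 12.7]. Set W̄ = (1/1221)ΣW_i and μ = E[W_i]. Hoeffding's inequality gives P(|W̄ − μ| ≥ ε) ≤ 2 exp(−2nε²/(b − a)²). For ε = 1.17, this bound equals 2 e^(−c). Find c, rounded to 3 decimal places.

27.131

c = 2nε²/(b − a)² = 2·1221·1.17² / 11.1² = 27.1314.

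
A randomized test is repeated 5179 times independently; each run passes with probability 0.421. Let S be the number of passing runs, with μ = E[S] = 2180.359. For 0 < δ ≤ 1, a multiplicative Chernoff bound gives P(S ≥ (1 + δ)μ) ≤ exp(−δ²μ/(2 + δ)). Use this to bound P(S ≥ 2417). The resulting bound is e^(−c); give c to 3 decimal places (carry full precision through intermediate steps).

Write 2417 = (1 + δ)μ, so δ = 2417/2180.359 − 1 = 0.108533…
Then the exponent is δ²μ/(2 + δ) = (2417 − μ)² / (μ·(2 + δ)) = 12.180681.

12.181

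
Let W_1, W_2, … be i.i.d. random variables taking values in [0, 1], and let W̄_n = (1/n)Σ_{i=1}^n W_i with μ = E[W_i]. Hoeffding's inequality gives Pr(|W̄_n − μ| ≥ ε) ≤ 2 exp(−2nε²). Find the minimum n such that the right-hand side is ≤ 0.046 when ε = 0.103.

Require 2·exp(−2nε²) ≤ 0.046, i.e. 2nε² ≥ ln(2/0.046) = 3.772261.
So n ≥ 3.772261 / (2·0.103²) = 177.786.
The smallest integer n is 178.

178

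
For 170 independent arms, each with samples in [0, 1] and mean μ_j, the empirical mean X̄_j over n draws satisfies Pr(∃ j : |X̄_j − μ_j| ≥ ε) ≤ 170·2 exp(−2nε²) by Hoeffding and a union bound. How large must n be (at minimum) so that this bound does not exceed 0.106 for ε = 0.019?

Need 2·170·exp(−2nε²) ≤ 0.106, i.e. exp(−2nε²) ≤ 0.106/340.
So 2nε² ≥ ln(340/0.106) = 8.073262.
Hence n ≥ 8.073262/(2·0.019²) = 11181.803.
The smallest integer n is 11182.

11182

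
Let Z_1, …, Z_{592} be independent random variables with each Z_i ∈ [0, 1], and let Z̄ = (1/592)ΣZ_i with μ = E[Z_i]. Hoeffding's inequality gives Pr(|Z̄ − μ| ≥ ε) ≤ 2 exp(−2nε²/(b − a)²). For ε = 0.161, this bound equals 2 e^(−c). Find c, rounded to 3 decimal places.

30.690

c = 2nε²/(b − a)² = 2·592·0.161² / 1² = 30.6905.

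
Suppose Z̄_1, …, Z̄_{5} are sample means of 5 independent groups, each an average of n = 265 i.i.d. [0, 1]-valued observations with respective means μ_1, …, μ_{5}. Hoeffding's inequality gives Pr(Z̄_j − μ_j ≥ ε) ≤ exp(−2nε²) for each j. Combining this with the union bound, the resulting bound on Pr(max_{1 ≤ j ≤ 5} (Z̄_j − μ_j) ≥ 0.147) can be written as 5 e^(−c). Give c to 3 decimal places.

11.453

Union bound over the 5 events: Pr(max_{1 ≤ j ≤ 5} (Z̄_j − μ_j) ≥ 0.147) ≤ 5·exp(−2nε²) = 5 exp(−2·265·0.147²).
So c = 2·265·0.147² = 11.4528.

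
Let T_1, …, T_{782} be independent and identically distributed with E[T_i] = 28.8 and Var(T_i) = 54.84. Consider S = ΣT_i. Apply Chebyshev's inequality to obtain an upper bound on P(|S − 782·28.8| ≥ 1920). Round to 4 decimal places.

Var(S) = n·Var(T_i) = 782·54.84 = 42884.88.
Chebyshev: P(|S − 782·28.8| ≥ 1920) ≤ Var(S)/1920² = 42884.88/3686400 = 0.0116.

0.0116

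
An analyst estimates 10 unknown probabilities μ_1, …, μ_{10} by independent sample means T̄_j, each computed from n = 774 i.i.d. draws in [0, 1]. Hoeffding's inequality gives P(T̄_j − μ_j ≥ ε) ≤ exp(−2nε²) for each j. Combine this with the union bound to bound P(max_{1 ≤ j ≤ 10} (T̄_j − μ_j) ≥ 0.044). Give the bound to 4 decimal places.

Per-experiment Hoeffding bound: exp(−2·774·0.044²) = exp(−2.99693) = 0.04994.
Union bound over 10 events: 10·0.04994 = 0.49940.

0.4994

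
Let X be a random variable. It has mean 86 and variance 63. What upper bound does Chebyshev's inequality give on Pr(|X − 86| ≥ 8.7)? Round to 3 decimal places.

Chebyshev: Pr(|X − μ| ≥ t) ≤ Var(X)/t².
Bound = 63 / 75.69 = 0.8323.

0.832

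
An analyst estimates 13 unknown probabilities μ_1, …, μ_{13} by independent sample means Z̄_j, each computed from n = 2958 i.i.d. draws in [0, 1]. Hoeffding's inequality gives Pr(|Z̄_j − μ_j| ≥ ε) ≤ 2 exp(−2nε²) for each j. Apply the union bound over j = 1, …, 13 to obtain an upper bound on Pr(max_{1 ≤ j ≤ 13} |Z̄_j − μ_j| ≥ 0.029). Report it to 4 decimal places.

0.1796

Per-experiment Hoeffding bound: 2·exp(−2·2958·0.029²) = 2·exp(−4.97536) = 0.013812.
Union bound over 13 events: 13·0.013812 = 0.17956.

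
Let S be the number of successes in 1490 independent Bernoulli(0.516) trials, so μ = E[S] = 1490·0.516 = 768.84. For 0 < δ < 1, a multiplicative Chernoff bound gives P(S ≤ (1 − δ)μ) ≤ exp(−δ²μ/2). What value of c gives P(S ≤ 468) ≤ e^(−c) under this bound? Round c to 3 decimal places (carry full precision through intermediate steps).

Write 468 = (1 − δ)μ, so δ = 1 − 468/768.84 = 0.3912908…
Then the exponent is δ²μ/2 = (μ − 468)²/(2μ) = 58.857958.

58.858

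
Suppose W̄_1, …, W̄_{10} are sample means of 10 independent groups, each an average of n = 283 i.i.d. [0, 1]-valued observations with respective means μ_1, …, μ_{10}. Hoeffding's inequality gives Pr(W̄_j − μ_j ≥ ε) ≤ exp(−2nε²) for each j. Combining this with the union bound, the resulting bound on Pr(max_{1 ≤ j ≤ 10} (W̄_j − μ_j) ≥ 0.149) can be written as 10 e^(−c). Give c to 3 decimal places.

Union bound over the 10 events: Pr(max_{1 ≤ j ≤ 10} (W̄_j − μ_j) ≥ 0.149) ≤ 10·exp(−2nε²) = 10 exp(−2·283·0.149²).
So c = 2·283·0.149² = 12.5658.

12.566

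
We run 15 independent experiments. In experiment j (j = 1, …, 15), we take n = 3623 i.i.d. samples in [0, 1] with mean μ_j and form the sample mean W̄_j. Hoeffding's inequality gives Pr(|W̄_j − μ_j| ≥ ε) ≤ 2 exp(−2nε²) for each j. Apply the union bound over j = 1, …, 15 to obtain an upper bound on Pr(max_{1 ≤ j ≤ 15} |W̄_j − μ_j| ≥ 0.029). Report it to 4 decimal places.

0.0677

Per-experiment Hoeffding bound: 2·exp(−2·3623·0.029²) = 2·exp(−6.09389) = 0.0045132.
Union bound over 15 events: 15·0.0045132 = 0.06770.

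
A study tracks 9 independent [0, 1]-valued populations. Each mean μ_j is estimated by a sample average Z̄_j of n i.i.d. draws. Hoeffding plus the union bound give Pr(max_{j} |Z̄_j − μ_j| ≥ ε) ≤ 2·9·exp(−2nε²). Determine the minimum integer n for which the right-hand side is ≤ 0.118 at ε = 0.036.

1940

Need 2·9·exp(−2nε²) ≤ 0.118, i.e. exp(−2nε²) ≤ 0.118/18.
So 2nε² ≥ ln(18/0.118) = 5.027442.
Hence n ≥ 5.027442/(2·0.036²) = 1939.600.
The smallest integer n is 1940.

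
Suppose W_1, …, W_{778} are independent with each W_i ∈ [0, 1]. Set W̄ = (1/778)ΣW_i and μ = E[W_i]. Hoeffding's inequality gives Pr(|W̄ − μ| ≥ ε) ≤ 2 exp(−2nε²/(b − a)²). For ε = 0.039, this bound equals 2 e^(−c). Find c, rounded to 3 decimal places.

c = 2nε²/(b − a)² = 2·778·0.039² / 1² = 2.3667.

2.367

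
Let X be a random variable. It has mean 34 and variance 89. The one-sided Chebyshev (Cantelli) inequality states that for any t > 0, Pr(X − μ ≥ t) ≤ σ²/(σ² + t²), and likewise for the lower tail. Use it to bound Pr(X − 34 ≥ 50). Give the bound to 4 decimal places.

Here σ² = 89 and t = 50, so σ² + t² = 2589.
Cantelli's bound: 89/2589 = 0.0344.

0.0344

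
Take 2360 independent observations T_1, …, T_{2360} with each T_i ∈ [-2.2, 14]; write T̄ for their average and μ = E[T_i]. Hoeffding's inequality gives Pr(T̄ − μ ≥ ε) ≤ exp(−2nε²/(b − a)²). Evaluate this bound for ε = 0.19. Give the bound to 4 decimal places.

Exponent: 2nε²/(b − a)² = 2·2360·0.19² / 16.2² = 0.64926.
Bound = exp(−0.64926) = 0.52243.

0.5224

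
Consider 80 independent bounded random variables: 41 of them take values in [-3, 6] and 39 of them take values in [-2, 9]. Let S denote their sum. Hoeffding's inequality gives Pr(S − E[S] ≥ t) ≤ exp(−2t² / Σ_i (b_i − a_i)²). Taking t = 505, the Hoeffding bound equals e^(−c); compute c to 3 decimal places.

63.439

Σ(b_i − a_i)² = 41·9² + 39·11² = 8040.
c = 2t² / 8040 = 2·505² / 8040 = 63.4391.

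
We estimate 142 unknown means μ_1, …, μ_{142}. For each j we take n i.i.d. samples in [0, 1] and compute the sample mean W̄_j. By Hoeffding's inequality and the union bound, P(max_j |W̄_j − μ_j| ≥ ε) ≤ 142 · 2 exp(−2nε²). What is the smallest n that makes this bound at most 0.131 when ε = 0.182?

116

Need 2·142·exp(−2nε²) ≤ 0.131, i.e. exp(−2nε²) ≤ 0.131/284.
So 2nε² ≥ ln(284/0.131) = 7.681532.
Hence n ≥ 7.681532/(2·0.182²) = 115.951.
The smallest integer n is 116.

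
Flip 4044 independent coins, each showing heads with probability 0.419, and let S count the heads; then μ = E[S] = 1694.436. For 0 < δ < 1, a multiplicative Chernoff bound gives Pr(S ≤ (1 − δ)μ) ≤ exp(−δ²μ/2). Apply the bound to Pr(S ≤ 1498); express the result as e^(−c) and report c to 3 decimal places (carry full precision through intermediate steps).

Write 1498 = (1 − δ)μ, so δ = 1 − 1498/1694.436 = 0.11593…
Then the exponent is δ²μ/2 = (μ − 1498)²/(2μ) = 11.386415.

11.386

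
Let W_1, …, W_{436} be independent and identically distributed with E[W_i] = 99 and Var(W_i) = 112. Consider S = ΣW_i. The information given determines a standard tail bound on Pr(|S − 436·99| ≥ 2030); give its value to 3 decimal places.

With mean and variance of each term known, Chebyshev's inequality bounds the deviation of the sum (or sample mean).
Var(S) = n·Var(W_i) = 436·112 = 48832.
Chebyshev: Pr(|S − 436·99| ≥ 2030) ≤ Var(S)/2030² = 48832/4120900 = 0.0118.

0.012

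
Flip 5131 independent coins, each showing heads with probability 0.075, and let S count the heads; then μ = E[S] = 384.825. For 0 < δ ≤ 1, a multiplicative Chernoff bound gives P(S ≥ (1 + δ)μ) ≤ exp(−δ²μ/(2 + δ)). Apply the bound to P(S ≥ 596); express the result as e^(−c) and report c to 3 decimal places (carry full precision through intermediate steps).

Write 596 = (1 + δ)μ, so δ = 596/384.825 − 1 = 0.5487559…
Then the exponent is δ²μ/(2 + δ) = (596 − μ)² / (μ·(2 + δ)) = 45.466705.

45.467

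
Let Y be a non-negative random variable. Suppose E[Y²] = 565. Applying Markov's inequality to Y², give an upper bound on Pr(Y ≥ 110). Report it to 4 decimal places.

0.0467

Since Y ≥ 0, the event {Y ≥ 110} is the same as {Y² ≥ 12100}.
Markov's inequality applied to Y² gives Pr(Y² ≥ 12100) ≤ E[Y²]/12100 = 565/12100 = 0.0467.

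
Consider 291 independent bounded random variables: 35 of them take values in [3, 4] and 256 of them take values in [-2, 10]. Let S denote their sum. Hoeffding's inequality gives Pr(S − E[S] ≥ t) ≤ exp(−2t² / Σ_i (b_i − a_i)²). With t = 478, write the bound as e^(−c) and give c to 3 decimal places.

12.384

Σ(b_i − a_i)² = 35·1² + 256·12² = 36899.
c = 2t² / 36899 = 2·478² / 36899 = 12.3843.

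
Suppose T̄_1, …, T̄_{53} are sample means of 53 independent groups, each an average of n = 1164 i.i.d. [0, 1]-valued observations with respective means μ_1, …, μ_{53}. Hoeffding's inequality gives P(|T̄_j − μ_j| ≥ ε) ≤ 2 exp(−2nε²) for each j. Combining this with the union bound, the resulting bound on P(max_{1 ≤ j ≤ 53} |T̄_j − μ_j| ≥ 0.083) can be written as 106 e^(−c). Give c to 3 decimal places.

Union bound over the 53 events: P(max_{1 ≤ j ≤ 53} |T̄_j − μ_j| ≥ 0.083) ≤ 53·2·exp(−2nε²) = 106 exp(−2·1164·0.083²).
So c = 2·1164·0.083² = 16.0376.

16.038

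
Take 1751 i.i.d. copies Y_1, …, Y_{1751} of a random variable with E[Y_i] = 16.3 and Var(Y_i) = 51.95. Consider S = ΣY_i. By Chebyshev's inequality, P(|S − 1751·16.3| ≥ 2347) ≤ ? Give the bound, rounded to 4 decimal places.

0.0165

Var(S) = n·Var(Y_i) = 1751·51.95 = 90964.45.
Chebyshev: P(|S − 1751·16.3| ≥ 2347) ≤ Var(S)/2347² = 90964.45/5508409 = 0.0165.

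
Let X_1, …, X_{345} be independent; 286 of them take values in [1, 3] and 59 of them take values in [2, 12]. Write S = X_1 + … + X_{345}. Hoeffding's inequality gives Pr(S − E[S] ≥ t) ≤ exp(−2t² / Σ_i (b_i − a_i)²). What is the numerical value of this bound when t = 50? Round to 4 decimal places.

Σ(b_i − a_i)² = 286·2² + 59·10² = 7044.
Exponent = 2·50² / 7044 = 0.70982.
Bound = exp(−0.70982) = 0.49173.

0.4917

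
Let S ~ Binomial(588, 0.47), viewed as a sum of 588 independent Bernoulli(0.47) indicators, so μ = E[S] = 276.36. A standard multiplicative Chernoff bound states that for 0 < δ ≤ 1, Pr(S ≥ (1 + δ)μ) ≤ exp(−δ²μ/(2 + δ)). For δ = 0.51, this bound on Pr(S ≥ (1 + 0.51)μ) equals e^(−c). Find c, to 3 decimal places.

28.638

c = δ²μ/(2 + δ) = 0.51²·276.36/(2 + 0.51) = 28.6379.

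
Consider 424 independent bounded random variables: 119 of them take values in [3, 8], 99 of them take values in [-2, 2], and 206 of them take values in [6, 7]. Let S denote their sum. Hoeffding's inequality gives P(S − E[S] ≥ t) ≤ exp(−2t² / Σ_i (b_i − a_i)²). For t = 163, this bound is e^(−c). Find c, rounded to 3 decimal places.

Σ(b_i − a_i)² = 119·5² + 99·4² + 206·1² = 4765.
c = 2t² / 4765 = 2·163² / 4765 = 11.1517.

11.152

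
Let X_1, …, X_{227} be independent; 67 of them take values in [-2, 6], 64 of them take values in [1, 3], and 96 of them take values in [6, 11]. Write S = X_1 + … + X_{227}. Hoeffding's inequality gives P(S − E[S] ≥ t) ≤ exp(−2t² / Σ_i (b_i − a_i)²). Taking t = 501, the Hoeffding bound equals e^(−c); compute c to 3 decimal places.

72.293

Σ(b_i − a_i)² = 67·8² + 64·2² + 96·5² = 6944.
c = 2t² / 6944 = 2·501² / 6944 = 72.2929.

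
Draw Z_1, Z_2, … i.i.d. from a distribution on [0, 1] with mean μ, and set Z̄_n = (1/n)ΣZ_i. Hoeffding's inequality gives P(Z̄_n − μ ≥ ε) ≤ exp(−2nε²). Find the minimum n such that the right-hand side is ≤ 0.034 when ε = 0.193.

Require exp(−2nε²) ≤ 0.034, i.e. 2nε² ≥ ln(1/0.034) = 3.381395.
So n ≥ 3.381395 / (2·0.193²) = 45.389.
The smallest integer n is 46.

46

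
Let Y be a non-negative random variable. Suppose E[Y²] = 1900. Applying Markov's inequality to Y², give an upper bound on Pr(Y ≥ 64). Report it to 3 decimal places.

Since Y ≥ 0, the event {Y ≥ 64} is the same as {Y² ≥ 4096}.
Markov's inequality applied to Y² gives Pr(Y² ≥ 4096) ≤ E[Y²]/4096 = 1900/4096 = 0.4639.

0.464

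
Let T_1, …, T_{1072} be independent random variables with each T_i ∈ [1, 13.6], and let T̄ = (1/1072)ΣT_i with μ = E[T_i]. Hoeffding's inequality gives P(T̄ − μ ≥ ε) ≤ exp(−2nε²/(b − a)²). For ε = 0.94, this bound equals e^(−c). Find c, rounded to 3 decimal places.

11.933

c = 2nε²/(b − a)² = 2·1072·0.94² / 12.6² = 11.9327.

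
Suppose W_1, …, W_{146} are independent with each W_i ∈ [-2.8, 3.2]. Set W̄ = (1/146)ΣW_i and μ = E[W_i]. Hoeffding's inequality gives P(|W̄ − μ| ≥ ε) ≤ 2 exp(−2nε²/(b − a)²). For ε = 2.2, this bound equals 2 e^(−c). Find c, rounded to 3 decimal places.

39.258

c = 2nε²/(b − a)² = 2·146·2.2² / 6² = 39.2578.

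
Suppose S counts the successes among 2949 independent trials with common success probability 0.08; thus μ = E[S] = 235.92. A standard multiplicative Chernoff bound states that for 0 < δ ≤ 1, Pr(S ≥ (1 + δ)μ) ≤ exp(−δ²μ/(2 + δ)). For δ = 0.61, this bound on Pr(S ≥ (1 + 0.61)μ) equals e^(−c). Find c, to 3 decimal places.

33.634

c = δ²μ/(2 + δ) = 0.61²·235.92/(2 + 0.61) = 33.6344.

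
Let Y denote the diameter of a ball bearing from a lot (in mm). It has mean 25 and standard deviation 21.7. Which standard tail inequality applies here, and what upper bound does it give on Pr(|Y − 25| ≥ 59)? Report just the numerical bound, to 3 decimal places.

Mean and variance are known, so Chebyshev's inequality applies.
Chebyshev: Pr(|Y − μ| ≥ t) ≤ Var(Y)/t².
Var(Y) = σ² = 21.7² = 470.89.
Bound = 470.89 / 3481 = 0.1353.

0.135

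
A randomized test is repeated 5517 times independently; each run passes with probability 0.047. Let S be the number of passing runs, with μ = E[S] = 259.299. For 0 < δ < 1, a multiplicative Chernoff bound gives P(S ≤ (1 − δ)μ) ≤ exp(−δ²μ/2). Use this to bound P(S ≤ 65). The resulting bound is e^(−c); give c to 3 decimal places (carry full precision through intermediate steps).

72.796

Write 65 = (1 − δ)μ, so δ = 1 − 65/259.299 = 0.7493241…
Then the exponent is δ²μ/2 = (μ − 65)²/(2μ) = 72.796465.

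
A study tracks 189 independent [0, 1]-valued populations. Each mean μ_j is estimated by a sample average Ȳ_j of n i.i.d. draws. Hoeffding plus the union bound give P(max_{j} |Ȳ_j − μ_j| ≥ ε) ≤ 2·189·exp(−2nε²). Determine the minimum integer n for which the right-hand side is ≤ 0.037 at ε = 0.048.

Need 2·189·exp(−2nε²) ≤ 0.037, i.e. exp(−2nε²) ≤ 0.037/378.
So 2nε² ≥ ln(378/0.037) = 9.231732.
Hence n ≥ 9.231732/(2·0.048²) = 2003.414.
The smallest integer n is 2004.

2004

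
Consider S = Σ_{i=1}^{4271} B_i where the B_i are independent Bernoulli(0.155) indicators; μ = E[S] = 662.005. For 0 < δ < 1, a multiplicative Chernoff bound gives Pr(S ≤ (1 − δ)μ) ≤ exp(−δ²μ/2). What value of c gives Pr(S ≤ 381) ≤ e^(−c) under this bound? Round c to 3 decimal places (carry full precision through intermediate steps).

Write 381 = (1 − δ)μ, so δ = 1 − 381/662.005 = 0.4244756…
Then the exponent is δ²μ/2 = (μ − 381)²/(2μ) = 59.639889.

59.640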